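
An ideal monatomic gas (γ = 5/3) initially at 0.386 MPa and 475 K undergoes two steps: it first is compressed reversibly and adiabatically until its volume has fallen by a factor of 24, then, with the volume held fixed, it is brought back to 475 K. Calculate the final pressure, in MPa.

Adiabatic step (PV^γ = const): P₂ = 0.386×24^(5/3) = 77.08 MPa; T₂ = 475×24^(2/3) = 3952 K.
Isochoric: P₃ = P₂(T₃/T₂) = 77.08 × (475/3952) = 9.264 MPa.

P₃ ≈ 9.26 MPa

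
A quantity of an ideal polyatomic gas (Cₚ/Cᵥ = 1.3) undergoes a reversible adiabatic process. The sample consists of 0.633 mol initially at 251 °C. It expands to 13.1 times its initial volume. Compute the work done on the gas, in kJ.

W ≈ -4.95 kJ

For a reversible adiabat TV^(γ−1) is constant, so T₂ = T₁ (V₁/V₂)^(γ−1).
T₁ = 251 °C = 524.1 K.
T₂ = 524.1 × (1/13.1)^(0.3) = 242.3 K.
Q = 0, so ΔU = W_on_gas = nCᵥΔT with Cᵥ = R/(γ−1) = 27.71 J/(mol·K).
ΔU = 0.633 × 27.71 × (242.3 − 524.1) = -4945 J.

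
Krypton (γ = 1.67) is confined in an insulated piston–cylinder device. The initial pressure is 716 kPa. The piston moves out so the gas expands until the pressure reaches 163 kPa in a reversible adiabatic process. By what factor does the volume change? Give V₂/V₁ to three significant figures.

V₂/V₁ ≈ 2.43

From PV^γ = const, V₂/V₁ = (P₁/P₂)^(1/γ).
V₂/V₁ = (716/163)^(0.599) = 2.426.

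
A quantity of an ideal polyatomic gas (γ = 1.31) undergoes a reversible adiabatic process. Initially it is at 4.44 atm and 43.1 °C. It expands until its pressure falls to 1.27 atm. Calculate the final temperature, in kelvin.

T₂ ≈ 235 K

Adiabatic: T₂/T₁ = (P₂/P₁)^((γ−1)/γ).
T₁ = 43.1 °C = 316.2 K.
T₂ = 316.2 × (1.27/4.44)^(0.237) = 235.2 K.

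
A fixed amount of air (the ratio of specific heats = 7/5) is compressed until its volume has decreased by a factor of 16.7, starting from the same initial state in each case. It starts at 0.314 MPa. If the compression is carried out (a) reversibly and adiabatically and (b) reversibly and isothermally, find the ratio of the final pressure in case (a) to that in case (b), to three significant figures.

Isothermal: P_b = P₁(V₁/V₂) = 0.314×16.7.
Adiabatic: P_a = P₁(V₁/V₂)^γ = 0.314×16.7^(7/5).
P_a/P_b = (V₁/V₂)^(γ−1) = 16.7^(2/5) = 3.084.

P_adiabatic / P_isothermal ≈ 3.08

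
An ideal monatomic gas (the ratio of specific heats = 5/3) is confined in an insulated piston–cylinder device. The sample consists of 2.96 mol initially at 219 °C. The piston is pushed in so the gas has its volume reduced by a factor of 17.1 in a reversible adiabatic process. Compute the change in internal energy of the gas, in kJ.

ΔU ≈ 102 kJ

Adiabatic: T₁V₁^(γ−1) = T₂V₂^(γ−1) ⇒ T₂ = T₁ (V₁/V₂)^(γ−1).
T₁ = 219 °C = 492.1 K.
T₂ = 492.1 × 17.1^(2/3) = 3267 K.
Q = 0, so ΔU = W_on_gas = nCᵥΔT with Cᵥ = R/(γ−1) = 12.47 J/(mol·K).
ΔU = 2.96 × 12.47 × (3267 − 492.1) = 102400 J.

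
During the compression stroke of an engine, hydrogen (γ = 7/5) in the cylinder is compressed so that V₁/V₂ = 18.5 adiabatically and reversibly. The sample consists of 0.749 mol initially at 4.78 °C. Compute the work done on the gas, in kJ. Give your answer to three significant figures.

W ≈ 9.57 kJ

For a reversible adiabat TV^(γ−1) is constant, so T₂ = T₁ (V₁/V₂)^(γ−1).
T₁ = 4.78 °C = 277.9 K.
T₂ = 277.9 × 18.5^(2/5) = 892.9 K.
Q = 0, so ΔU = W_on_gas = nCᵥΔT with Cᵥ = R/(γ−1) = 20.79 J/(mol·K).
ΔU = 0.749 × 20.79 × (892.9 − 277.9) = 9574 J.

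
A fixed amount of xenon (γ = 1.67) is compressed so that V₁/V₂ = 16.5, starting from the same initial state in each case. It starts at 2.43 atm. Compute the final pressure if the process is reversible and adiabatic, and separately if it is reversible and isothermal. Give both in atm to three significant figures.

Isothermal: P₂ = P₁(V₁/V₂) = 2.43×16.5 = 40.1 atm.
Adiabatic: P₂ = P₁(V₁/V₂)^γ = 2.43×16.5^(1.67) = 262.3 atm.

adiabatic: 262 atm; isothermal: 40.1 atm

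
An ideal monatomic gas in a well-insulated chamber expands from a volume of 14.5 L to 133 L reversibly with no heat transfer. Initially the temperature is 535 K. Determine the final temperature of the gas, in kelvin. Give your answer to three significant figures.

T₂ ≈ 122 K

Adiabatic: T₁V₁^(γ−1) = T₂V₂^(γ−1) ⇒ T₂ = T₁ (V₁/V₂)^(γ−1).
For a monatomic ideal gas γ = 5/3, so γ−1 = 2/3.
T₂ = 535 × (14.5/133)^(2/3) = 122.1 K.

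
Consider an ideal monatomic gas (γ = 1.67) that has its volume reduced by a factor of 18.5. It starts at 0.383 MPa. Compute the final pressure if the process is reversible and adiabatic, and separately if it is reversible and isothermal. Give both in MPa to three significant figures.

adiabatic: 50.0 MPa; isothermal: 7.09 MPa

Isothermal: P₂ = P₁(V₁/V₂) = 0.383×18.5 = 7.085 MPa.
Adiabatic: P₂ = P₁(V₁/V₂)^γ = 0.383×18.5^(1.67) = 50.05 MPa.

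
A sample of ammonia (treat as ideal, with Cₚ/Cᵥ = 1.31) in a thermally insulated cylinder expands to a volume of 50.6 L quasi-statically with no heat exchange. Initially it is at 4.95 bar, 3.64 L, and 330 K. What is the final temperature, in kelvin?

For a reversible adiabat TV^(γ−1) is constant, so T₂ = T₁ (V₁/V₂)^(γ−1).
T₂ = 330 × (3.64/50.6)^(0.31) = 145.9 K.

T₂ ≈ 146 K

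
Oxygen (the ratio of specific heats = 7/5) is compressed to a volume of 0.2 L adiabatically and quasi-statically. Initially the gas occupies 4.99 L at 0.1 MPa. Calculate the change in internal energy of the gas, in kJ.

ΔU ≈ 3.27 kJ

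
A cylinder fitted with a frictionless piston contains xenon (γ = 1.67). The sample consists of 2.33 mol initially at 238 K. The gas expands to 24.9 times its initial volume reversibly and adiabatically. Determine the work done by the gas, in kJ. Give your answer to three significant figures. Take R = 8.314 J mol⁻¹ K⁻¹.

W ≈ 6.08 kJ

For a reversible adiabat TV^(γ−1) is constant, so T₂ = T₁ (V₁/V₂)^(γ−1).
T₂ = 238 × (1/24.9)^(0.67) = 27.61 K.
Q = 0, so ΔU = W_on_gas = nCᵥΔT with Cᵥ = R/(γ−1) = 12.41 J/(mol·K).
ΔU = 2.33 × 12.41 × (27.61 − 238) = -6083 J.
Work done by the gas = −ΔU = 6083 J.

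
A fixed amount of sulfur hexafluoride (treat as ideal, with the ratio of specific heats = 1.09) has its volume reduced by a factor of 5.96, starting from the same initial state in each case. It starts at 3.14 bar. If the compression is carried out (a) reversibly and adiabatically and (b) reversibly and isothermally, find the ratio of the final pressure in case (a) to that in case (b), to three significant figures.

P_adiabatic / P_isothermal ≈ 1.17

Isothermal: P_b = P₁(V₁/V₂) = 3.14×5.96.
Adiabatic: P_a = P₁(V₁/V₂)^γ = 3.14×5.96^(1.09).
P_a/P_b = (V₁/V₂)^(γ−1) = 5.96^(0.09) = 1.174.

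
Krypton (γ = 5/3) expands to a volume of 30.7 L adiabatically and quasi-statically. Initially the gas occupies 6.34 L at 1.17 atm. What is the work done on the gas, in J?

W ≈ -734 J

P₂ = P₁(V₁/V₂)^γ = 1.17×(6.34/30.7)^(5/3) = 0.08442 atm.
For a reversible adiabat, W_by_gas = (P₁V₁ − P₂V₂)/(γ−1).
W_by = (118600×0.00634 − 8554×0.0307) / (2/3) = 733.5 J.
W_on_gas = −W_by = -733.5 J.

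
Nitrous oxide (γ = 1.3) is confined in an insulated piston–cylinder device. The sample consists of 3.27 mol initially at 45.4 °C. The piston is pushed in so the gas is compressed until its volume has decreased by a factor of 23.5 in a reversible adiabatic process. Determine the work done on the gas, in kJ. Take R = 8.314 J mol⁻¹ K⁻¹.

Adiabatic: T₁V₁^(γ−1) = T₂V₂^(γ−1) ⇒ T₂ = T₁ (V₁/V₂)^(γ−1).
T₁ = 45.4 °C = 318.5 K.
T₂ = 318.5 × 23.5^(0.3) = 821.3 K.
Q = 0, so ΔU = W_on_gas = nCᵥΔT with Cᵥ = R/(γ−1) = 27.71 J/(mol·K).
ΔU = 3.27 × 27.71 × (821.3 − 318.5) = 45560 J.

W ≈ 45.6 kJ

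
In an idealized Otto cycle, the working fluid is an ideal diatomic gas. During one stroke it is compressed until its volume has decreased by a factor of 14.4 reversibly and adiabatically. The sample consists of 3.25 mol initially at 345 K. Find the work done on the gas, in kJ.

For a reversible adiabat TV^(γ−1) is constant, so T₂ = T₁ (V₁/V₂)^(γ−1).
γ = 7/5 for a diatomic ideal gas, so γ−1 = 2/5.
T₂ = 345 × 14.4^(2/5) = 1003 K.
Q = 0, so ΔU = W_on_gas = nCᵥΔT with Cᵥ = R/(γ−1) = 20.79 J/(mol·K).
ΔU = 3.25 × 20.79 × (1003 − 345) = 44430 J.

W ≈ 44.4 kJ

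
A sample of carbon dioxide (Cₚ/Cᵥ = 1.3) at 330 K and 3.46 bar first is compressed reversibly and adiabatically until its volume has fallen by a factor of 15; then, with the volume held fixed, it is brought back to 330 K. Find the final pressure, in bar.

Adiabatic step (PV^γ = const): P₂ = 3.46×15^(1.3) = 116.9 bar; T₂ = 330×15^(0.3) = 743.6 K.
Isochoric: P₃ = P₂(T₃/T₂) = 116.9 × (330/743.6) = 51.9 bar.

P₃ ≈ 51.9 bar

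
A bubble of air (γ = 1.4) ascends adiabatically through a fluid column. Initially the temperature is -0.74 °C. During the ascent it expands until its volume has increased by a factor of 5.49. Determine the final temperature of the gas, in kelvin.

T₂ ≈ 138 K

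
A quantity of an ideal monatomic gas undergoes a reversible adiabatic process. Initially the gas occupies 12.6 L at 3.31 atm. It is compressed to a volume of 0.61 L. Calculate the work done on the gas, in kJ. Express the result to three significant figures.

W ≈ 41.4 kJ

γ = 5/3 for a monatomic ideal gas.
P₂ = P₁(V₁/V₂)^γ = 3.31×(12.6/0.61)^(5/3) = 514.7 atm.
For a reversible adiabat, W_by_gas = (P₁V₁ − P₂V₂)/(γ−1).
W_by = (335400×0.0126 − 5.215×10^7×0.00061) / (2/3) = -41380 J.
W_on_gas = −W_by = 41380 J.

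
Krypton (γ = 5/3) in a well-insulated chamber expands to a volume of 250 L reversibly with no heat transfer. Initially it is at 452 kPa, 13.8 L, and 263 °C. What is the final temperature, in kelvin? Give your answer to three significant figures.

T₂ ≈ 77.7 K

Adiabatic: T₁V₁^(γ−1) = T₂V₂^(γ−1) ⇒ T₂ = T₁ (V₁/V₂)^(γ−1).
T₁ = 263 °C = 536.1 K.
T₂ = 536.1 × (13.8/250)^(2/3) = 77.73 K.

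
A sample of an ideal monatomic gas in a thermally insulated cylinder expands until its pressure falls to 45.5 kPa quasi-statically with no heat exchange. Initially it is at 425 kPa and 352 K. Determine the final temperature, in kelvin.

T₂ ≈ 144 K

Adiabatic: T₂/T₁ = (P₂/P₁)^((γ−1)/γ).
For a monatomic ideal gas γ = 5/3, so (γ−1)/γ = 2/5.
T₂ = 352 × (45.5/425)^(2/5) = 144 K.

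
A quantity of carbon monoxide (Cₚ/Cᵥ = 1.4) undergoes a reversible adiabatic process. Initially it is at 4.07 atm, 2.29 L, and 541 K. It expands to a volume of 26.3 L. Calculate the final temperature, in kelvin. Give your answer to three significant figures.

T₂ ≈ 204 K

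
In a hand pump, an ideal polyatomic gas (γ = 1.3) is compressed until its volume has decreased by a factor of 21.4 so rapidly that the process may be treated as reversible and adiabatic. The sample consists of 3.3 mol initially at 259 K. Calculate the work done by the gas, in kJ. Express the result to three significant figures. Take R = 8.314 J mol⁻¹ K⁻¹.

W ≈ -35.7 kJ

Adiabatic: T₁V₁^(γ−1) = T₂V₂^(γ−1) ⇒ T₂ = T₁ (V₁/V₂)^(γ−1).
T₂ = 259 × 21.4^(0.3) = 649.3 K.
Q = 0, so ΔU = W_on_gas = nCᵥΔT with Cᵥ = R/(γ−1) = 27.71 J/(mol·K).
ΔU = 3.3 × 27.71 × (649.3 − 259) = 35690 J.
Work done by the gas = −ΔU = -35690 J.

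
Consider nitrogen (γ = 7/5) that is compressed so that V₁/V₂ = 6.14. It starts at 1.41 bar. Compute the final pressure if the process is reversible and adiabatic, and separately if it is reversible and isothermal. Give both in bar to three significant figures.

adiabatic: 17.9 bar; isothermal: 8.66 bar

Isothermal: P₂ = P₁(V₁/V₂) = 1.41×6.14 = 8.657 bar.
Adiabatic: P₂ = P₁(V₁/V₂)^γ = 1.41×6.14^(7/5) = 17.89 bar.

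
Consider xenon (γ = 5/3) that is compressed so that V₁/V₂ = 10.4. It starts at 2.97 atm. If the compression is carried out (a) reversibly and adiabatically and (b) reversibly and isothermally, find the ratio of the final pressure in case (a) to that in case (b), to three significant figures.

Isothermal: P_b = P₁(V₁/V₂) = 2.97×10.4.
Adiabatic: P_a = P₁(V₁/V₂)^γ = 2.97×10.4^(5/3).
P_a/P_b = (V₁/V₂)^(γ−1) = 10.4^(2/3) = 4.765.

P_adiabatic / P_isothermal ≈ 4.76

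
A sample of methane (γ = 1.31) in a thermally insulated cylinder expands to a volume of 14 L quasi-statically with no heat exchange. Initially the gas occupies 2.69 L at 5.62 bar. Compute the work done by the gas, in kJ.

W ≈ 1.95 kJ

P₂ = P₁(V₁/V₂)^γ = 5.62×(2.69/14)^(1.31) = 0.6476 bar.
For a reversible adiabat, W_by_gas = (P₁V₁ − P₂V₂)/(γ−1).
W_by = (562000×0.00269 − 64760×0.014) / (0.31) = 1952 J.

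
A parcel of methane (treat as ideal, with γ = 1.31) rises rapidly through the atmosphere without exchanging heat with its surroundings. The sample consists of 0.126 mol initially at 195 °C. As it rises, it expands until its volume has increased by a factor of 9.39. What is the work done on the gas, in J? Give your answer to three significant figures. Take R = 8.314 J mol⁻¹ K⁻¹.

Adiabatic: T₁V₁^(γ−1) = T₂V₂^(γ−1) ⇒ T₂ = T₁ (V₁/V₂)^(γ−1).
T₁ = 195 °C = 468.1 K.
T₂ = 468.1 × (1/9.39)^(0.31) = 233.8 K.
Q = 0, so ΔU = W_on_gas = nCᵥΔT with Cᵥ = R/(γ−1) = 26.82 J/(mol·K).
ΔU = 0.126 × 26.82 × (233.8 − 468.1) = -791.9 J.

W ≈ -792 J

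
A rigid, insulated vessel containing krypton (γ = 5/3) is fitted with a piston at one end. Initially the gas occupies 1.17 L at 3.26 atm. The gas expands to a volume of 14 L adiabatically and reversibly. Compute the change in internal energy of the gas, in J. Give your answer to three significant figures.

ΔU ≈ -469 J

P₂ = P₁(V₁/V₂)^γ = 3.26×(1.17/14)^(5/3) = 0.05208 atm.
For a reversible adiabat, W_by_gas = (P₁V₁ − P₂V₂)/(γ−1).
W_by = (330300×0.00117 − 5277×0.014) / (2/3) = 468.9 J.
Q = 0 ⇒ ΔU = −W_by = -468.9 J.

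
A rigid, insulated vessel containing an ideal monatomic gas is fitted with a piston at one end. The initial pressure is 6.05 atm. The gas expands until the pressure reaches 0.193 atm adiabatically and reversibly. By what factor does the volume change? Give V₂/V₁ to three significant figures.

V₂/V₁ ≈ 7.90

From PV^γ = const, V₂/V₁ = (P₁/P₂)^(1/γ).
For a monatomic ideal gas γ = 5/3.
V₂/V₁ = (6.05/0.193)^(3/5) = 7.902.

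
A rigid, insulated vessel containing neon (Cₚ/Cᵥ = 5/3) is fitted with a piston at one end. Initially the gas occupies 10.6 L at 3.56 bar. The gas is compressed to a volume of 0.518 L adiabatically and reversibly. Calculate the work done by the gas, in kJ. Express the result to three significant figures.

W ≈ -36.7 kJ

P₂ = P₁(V₁/V₂)^γ = 3.56×(10.6/0.518)^(5/3) = 545 bar.
For a reversible adiabat, W_by_gas = (P₁V₁ − P₂V₂)/(γ−1).
W_by = (356000×0.0106 − 5.45×10^7×0.000518) / (2/3) = -36690 J.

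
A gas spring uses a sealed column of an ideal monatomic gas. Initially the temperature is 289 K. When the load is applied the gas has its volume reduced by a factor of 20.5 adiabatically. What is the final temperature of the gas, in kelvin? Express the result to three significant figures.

T₂ ≈ 2160 K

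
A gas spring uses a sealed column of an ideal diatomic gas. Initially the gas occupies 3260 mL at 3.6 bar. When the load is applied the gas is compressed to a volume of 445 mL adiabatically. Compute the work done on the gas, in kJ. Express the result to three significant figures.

W ≈ 3.57 kJ

γ = 7/5 for a diatomic ideal gas.
P₂ = P₁(V₁/V₂)^γ = 3.6×(3260/445)^(7/5) = 58.49 bar.
For a reversible adiabat, W_by_gas = (P₁V₁ − P₂V₂)/(γ−1).
W_by = (360000×0.00326 − 5.849×10^6×0.000445) / (2/5) = -3573 J.
W_on_gas = −W_by = 3573 J.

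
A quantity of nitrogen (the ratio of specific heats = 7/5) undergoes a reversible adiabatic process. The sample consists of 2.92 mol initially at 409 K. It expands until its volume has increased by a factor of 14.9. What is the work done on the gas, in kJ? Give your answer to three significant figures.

W ≈ -16.4 kJ

Adiabatic: T₁V₁^(γ−1) = T₂V₂^(γ−1) ⇒ T₂ = T₁ (V₁/V₂)^(γ−1).
T₂ = 409 × (1/14.9)^(2/5) = 138.8 K.
Q = 0, so ΔU = W_on_gas = nCᵥΔT with Cᵥ = R/(γ−1) = 20.79 J/(mol·K).
ΔU = 2.92 × 20.79 × (138.8 − 409) = -16400 J.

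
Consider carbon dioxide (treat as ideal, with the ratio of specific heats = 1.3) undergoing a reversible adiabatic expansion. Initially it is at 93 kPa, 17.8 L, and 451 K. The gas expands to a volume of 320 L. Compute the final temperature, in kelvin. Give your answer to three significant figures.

T₂ ≈ 190 K

Adiabatic: T₁V₁^(γ−1) = T₂V₂^(γ−1) ⇒ T₂ = T₁ (V₁/V₂)^(γ−1).
T₂ = 451 × (17.8/320)^(0.3) = 189.6 K.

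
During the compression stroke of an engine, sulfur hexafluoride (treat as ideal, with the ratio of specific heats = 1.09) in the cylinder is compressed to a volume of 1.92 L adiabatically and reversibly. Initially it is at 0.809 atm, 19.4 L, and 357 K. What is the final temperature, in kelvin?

T₂ ≈ 440 K

Adiabatic: T₁V₁^(γ−1) = T₂V₂^(γ−1) ⇒ T₂ = T₁ (V₁/V₂)^(γ−1).
T₂ = 357 × (19.4/1.92)^(0.09) = 439.6 K.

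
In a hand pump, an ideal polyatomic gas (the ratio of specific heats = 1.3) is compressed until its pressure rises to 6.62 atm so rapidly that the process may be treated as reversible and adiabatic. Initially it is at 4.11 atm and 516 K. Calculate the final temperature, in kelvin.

Adiabatic: T₂/T₁ = (P₂/P₁)^((γ−1)/γ).
T₂ = 516 × (6.62/4.11)^(0.231) = 576 K.

T₂ ≈ 576 K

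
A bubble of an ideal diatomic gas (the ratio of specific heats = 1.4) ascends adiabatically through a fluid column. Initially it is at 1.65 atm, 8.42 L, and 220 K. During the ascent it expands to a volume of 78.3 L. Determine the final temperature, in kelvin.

For a reversible adiabat TV^(γ−1) is constant, so T₂ = T₁ (V₁/V₂)^(γ−1).
T₂ = 220 × (8.42/78.3)^(0.4) = 90.17 K.

T₂ ≈ 90.2 K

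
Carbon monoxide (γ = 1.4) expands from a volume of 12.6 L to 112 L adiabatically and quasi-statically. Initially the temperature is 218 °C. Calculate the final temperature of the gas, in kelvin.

For a reversible adiabat TV^(γ−1) is constant, so T₂ = T₁ (V₁/V₂)^(γ−1).
T₁ = 218 °C = 491.1 K.
T₂ = 491.1 × (12.6/112)^(0.4) = 205 K.

T₂ ≈ 205 K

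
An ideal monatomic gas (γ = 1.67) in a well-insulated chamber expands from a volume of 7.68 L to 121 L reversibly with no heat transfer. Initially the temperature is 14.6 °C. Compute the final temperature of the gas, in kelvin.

For a reversible adiabat TV^(γ−1) is constant, so T₂ = T₁ (V₁/V₂)^(γ−1).
T₁ = 14.6 °C = 287.8 K.
T₂ = 287.8 × (7.68/121)^(0.67) = 45.37 K.

T₂ ≈ 45.4 K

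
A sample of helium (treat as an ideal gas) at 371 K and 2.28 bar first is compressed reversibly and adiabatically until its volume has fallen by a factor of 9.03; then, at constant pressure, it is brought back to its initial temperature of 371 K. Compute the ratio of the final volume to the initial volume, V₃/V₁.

For a monatomic ideal gas γ = 5/3.
Adiabatic step: V₂/V₁ = 0.1107; T₂ = T₁·9.03^(2/3) = 1609 K.
Isobaric step: V₃/V₂ = T₃/T₂ = 371/1609.
V₃/V₁ = (V₂/V₁)(V₃/V₂) = 0.1107 × (371/1609) = 0.02554.

V₃/V₁ ≈ 0.0255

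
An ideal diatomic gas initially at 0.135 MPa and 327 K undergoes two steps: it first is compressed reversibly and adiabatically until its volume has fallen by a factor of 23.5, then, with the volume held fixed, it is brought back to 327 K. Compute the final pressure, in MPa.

For a diatomic ideal gas γ = 7/5.
Adiabatic step (PV^γ = const): P₂ = 0.135×23.5^(7/5) = 11.22 MPa; T₂ = 327×23.5^(2/5) = 1156 K.
Isochoric: P₃ = P₂(T₃/T₂) = 11.22 × (327/1156) = 3.173 MPa.

P₃ ≈ 3.17 MPa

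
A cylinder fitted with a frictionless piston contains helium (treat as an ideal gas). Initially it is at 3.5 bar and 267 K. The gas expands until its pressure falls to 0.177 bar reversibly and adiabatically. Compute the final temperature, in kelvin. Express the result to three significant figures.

Adiabatic: T₂/T₁ = (P₂/P₁)^((γ−1)/γ).
For a monatomic ideal gas γ = 5/3, so (γ−1)/γ = 2/5.
T₂ = 267 × (0.177/3.5)^(2/5) = 80.92 K.

T₂ ≈ 80.9 K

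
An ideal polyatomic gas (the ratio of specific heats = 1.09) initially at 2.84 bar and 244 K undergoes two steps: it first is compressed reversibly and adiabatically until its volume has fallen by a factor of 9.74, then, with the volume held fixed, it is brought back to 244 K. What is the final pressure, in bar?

Adiabatic step (PV^γ = const): P₂ = 2.84×9.74^(1.09) = 33.95 bar; T₂ = 244×9.74^(0.09) = 299.5 K.
Isochoric: P₃ = P₂(T₃/T₂) = 33.95 × (244/299.5) = 27.66 bar.

P₃ ≈ 27.7 bar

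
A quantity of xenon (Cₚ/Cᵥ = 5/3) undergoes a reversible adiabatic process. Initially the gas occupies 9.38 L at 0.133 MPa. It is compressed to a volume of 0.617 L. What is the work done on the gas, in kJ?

W ≈ 9.61 kJ

P₂ = P₁(V₁/V₂)^γ = 0.133×(9.38/0.617)^(5/3) = 12.41 MPa.
For a reversible adiabat, W_by_gas = (P₁V₁ − P₂V₂)/(γ−1).
W_by = (133000×0.00938 − 1.241×10^7×0.000617) / (2/3) = -9613 J.
W_on_gas = −W_by = 9613 J.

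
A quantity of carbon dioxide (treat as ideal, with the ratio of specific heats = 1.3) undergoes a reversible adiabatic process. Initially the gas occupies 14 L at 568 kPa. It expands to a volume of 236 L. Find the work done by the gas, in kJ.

W ≈ 15.1 kJ

P₂ = P₁(V₁/V₂)^γ = 568×(14/236)^(1.3) = 14.44 kPa.
For a reversible adiabat, W_by_gas = (P₁V₁ − P₂V₂)/(γ−1).
W_by = (568000×0.014 − 14440×0.236) / (0.3) = 15150 J.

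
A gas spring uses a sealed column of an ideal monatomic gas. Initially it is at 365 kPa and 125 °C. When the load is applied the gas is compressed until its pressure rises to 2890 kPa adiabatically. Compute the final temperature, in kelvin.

T₂ ≈ 911 K

Adiabatic: T₂/T₁ = (P₂/P₁)^((γ−1)/γ).
For a monatomic ideal gas γ = 5/3, so (γ−1)/γ = 2/5.
T₁ = 125 °C = 398.1 K.
T₂ = 398.1 × (2890/365)^(2/5) = 910.9 K.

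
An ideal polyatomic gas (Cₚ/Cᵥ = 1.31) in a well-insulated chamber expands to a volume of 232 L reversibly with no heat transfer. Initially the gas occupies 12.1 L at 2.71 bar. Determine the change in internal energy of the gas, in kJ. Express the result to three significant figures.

ΔU ≈ -6.34 kJ

P₂ = P₁(V₁/V₂)^γ = 2.71×(12.1/232)^(1.31) = 0.05658 bar.
For a reversible adiabat, W_by_gas = (P₁V₁ − P₂V₂)/(γ−1).
W_by = (271000×0.0121 − 5658×0.232) / (0.31) = 6344 J.
Q = 0 ⇒ ΔU = −W_by = -6344 J.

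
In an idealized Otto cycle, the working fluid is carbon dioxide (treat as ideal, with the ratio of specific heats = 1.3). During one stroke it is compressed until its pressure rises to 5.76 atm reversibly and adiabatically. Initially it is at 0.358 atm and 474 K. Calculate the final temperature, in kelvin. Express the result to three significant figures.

Adiabatic: T₂/T₁ = (P₂/P₁)^((γ−1)/γ).
T₂ = 474 × (5.76/0.358)^(0.231) = 899.9 K.

T₂ ≈ 900 K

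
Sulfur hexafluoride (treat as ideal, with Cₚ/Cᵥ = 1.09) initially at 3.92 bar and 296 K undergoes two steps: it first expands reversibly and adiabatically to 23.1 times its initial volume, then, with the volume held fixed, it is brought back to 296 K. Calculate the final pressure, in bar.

Adiabatic step (PV^γ = const): P₂ = 3.92×(1/23.1)^(1.09) = 0.1279 bar; T₂ = 296×(1/23.1)^(0.09) = 223.1 K.
Isochoric: P₃ = P₂(T₃/T₂) = 0.1279 × (296/223.1) = 0.1697 bar.

P₃ ≈ 0.170 bar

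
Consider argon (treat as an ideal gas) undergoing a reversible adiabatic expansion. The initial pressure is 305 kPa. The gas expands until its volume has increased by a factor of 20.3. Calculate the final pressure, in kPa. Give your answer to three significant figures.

Adiabatic: P₁V₁^γ = P₂V₂^γ ⇒ P₂ = P₁ (V₁/V₂)^γ.
For a monatomic ideal gas γ = 5/3.
P₂ = 305 × (1/20.3)^(5/3) = 2.019 kPa.

P₂ ≈ 2.02 kPa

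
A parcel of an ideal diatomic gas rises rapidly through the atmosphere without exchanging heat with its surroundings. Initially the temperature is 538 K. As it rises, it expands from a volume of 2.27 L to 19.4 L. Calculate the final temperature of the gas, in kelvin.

T₂ ≈ 228 K

For a reversible adiabat TV^(γ−1) is constant, so T₂ = T₁ (V₁/V₂)^(γ−1).
For a diatomic ideal gas γ = 7/5, so γ−1 = 2/5.
T₂ = 538 × (2.27/19.4)^(2/5) = 228.1 K.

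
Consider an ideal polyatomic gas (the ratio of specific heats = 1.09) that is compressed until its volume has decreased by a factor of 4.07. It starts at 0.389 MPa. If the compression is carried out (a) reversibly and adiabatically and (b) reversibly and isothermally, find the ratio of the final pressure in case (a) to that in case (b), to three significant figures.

P_adiabatic / P_isothermal ≈ 1.13

Isothermal: P_b = P₁(V₁/V₂) = 0.389×4.07.
Adiabatic: P_a = P₁(V₁/V₂)^γ = 0.389×4.07^(1.09).
P_a/P_b = (V₁/V₂)^(γ−1) = 4.07^(0.09) = 1.135.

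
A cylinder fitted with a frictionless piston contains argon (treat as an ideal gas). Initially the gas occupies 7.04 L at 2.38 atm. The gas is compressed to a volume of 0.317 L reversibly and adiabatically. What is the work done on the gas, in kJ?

W ≈ 17.6 kJ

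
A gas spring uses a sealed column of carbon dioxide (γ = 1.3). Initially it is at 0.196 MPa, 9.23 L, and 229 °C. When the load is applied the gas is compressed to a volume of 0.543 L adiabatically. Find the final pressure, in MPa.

Since PV^γ is constant along a reversible adiabat, P₂ = P₁ (V₁/V₂)^γ.
P₂ = 0.196 × (9.23/0.543)^(1.3) = 7.794 MPa.

P₂ ≈ 7.79 MPa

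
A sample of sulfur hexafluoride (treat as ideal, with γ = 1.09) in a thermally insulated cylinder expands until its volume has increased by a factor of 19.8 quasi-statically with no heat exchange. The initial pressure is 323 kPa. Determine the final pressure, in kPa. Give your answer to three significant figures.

Since PV^γ is constant along a reversible adiabat, P₂ = P₁ (V₁/V₂)^γ.
P₂ = 323 × (1/19.8)^(1.09) = 12.47 kPa.

P₂ ≈ 12.5 kPa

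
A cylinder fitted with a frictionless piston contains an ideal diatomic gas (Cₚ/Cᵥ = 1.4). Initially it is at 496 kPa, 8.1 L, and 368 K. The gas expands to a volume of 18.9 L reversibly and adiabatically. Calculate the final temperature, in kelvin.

T₂ ≈ 262 K

Adiabatic: T₁V₁^(γ−1) = T₂V₂^(γ−1) ⇒ T₂ = T₁ (V₁/V₂)^(γ−1).
T₂ = 368 × (8.1/18.9)^(0.4) = 262.2 K.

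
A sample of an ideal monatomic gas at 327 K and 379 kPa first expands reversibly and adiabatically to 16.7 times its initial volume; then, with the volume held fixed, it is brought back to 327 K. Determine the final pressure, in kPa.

P₃ ≈ 22.7 kPa

For a monatomic ideal gas γ = 5/3.
Adiabatic step (PV^γ = const): P₂ = 379×(1/16.7)^(5/3) = 3.474 kPa; T₂ = 327×(1/16.7)^(2/3) = 50.05 K.
Isochoric: P₃ = P₂(T₃/T₂) = 3.474 × (327/50.05) = 22.69 kPa.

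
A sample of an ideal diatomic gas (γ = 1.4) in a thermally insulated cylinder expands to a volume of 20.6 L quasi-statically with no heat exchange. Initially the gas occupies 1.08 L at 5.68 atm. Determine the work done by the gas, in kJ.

W ≈ 1.08 kJ

P₂ = P₁(V₁/V₂)^γ = 5.68×(1.08/20.6)^(1.4) = 0.09156 atm.
For a reversible adiabat, W_by_gas = (P₁V₁ − P₂V₂)/(γ−1).
W_by = (575500×0.00108 − 9278×0.0206) / (0.4) = 1076 J.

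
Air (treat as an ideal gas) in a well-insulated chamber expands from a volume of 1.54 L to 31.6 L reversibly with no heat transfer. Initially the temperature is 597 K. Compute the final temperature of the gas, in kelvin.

T₂ ≈ 178 K

Adiabatic: T₁V₁^(γ−1) = T₂V₂^(γ−1) ⇒ T₂ = T₁ (V₁/V₂)^(γ−1).
For a diatomic ideal gas γ = 7/5, so γ−1 = 2/5.
T₂ = 597 × (1.54/31.6)^(2/5) = 178.3 K.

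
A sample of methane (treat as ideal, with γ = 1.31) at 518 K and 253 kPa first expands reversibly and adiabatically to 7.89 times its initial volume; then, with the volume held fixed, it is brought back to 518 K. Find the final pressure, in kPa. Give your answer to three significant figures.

Adiabatic step (PV^γ = const): P₂ = 253×(1/7.89)^(1.31) = 16.9 kPa; T₂ = 518×(1/7.89)^(0.31) = 273 K.
Isochoric: P₃ = P₂(T₃/T₂) = 16.9 × (518/273) = 32.07 kPa.

P₃ ≈ 32.1 kPa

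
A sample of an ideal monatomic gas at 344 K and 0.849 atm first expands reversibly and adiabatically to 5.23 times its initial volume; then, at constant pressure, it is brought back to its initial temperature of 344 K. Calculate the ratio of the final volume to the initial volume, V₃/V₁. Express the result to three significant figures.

V₃/V₁ ≈ 15.8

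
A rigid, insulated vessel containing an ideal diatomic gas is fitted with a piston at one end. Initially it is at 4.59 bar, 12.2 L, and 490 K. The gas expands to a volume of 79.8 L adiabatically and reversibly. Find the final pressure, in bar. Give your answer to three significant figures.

Adiabatic: P₁V₁^γ = P₂V₂^γ ⇒ P₂ = P₁ (V₁/V₂)^γ.
γ = 7/5 for a diatomic ideal gas.
P₂ = 4.59 × (12.2/79.8)^(7/5) = 0.3311 bar.

P₂ ≈ 0.331 bar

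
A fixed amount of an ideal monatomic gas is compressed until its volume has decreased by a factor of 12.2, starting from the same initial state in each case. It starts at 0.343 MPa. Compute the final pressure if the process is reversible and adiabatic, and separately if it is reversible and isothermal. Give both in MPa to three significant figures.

adiabatic: 22.2 MPa; isothermal: 4.18 MPa

For a monatomic ideal gas γ = 5/3.
Isothermal: P₂ = P₁(V₁/V₂) = 0.343×12.2 = 4.185 MPa.
Adiabatic: P₂ = P₁(V₁/V₂)^γ = 0.343×12.2^(5/3) = 22.18 MPa.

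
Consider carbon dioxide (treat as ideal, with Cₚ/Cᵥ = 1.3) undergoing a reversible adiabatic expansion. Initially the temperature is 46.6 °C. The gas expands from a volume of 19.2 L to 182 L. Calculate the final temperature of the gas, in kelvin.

For a reversible adiabat TV^(γ−1) is constant, so T₂ = T₁ (V₁/V₂)^(γ−1).
T₁ = 46.6 °C = 319.8 K.
T₂ = 319.8 × (19.2/182)^(0.3) = 162.8 K.

T₂ ≈ 163 K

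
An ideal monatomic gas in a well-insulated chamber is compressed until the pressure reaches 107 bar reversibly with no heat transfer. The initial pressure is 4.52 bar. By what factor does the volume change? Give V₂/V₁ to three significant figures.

V₂/V₁ ≈ 0.150

From PV^γ = const, V₂/V₁ = (P₁/P₂)^(1/γ).
For a monatomic ideal gas γ = 5/3.
V₂/V₁ = (4.52/107)^(3/5) = 0.1498.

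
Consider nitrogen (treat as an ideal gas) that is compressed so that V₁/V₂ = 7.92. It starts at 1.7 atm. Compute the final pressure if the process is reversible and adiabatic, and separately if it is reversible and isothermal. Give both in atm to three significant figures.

For a diatomic ideal gas γ = 7/5.
Isothermal: P₂ = P₁(V₁/V₂) = 1.7×7.92 = 13.46 atm.
Adiabatic: P₂ = P₁(V₁/V₂)^γ = 1.7×7.92^(7/5) = 30.81 atm.

adiabatic: 30.8 atm; isothermal: 13.5 atm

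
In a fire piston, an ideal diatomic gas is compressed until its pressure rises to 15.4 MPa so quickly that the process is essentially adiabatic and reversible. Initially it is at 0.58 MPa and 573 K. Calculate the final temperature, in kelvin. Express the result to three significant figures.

Adiabatic: T₂/T₁ = (P₂/P₁)^((γ−1)/γ).
For a diatomic ideal gas γ = 7/5, so (γ−1)/γ = 2/7.
T₂ = 573 × (15.4/0.58)^(2/7) = 1462 K.

T₂ ≈ 1460 K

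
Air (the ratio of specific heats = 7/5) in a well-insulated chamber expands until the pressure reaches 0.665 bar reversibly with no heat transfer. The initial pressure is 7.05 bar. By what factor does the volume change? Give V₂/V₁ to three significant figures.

V₂/V₁ ≈ 5.40

From PV^γ = const, V₂/V₁ = (P₁/P₂)^(1/γ).
V₂/V₁ = (7.05/0.665)^(5/7) = 5.4.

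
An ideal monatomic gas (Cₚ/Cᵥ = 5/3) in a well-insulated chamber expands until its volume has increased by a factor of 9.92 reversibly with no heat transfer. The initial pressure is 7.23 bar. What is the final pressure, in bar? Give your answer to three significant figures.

Since PV^γ is constant along a reversible adiabat, P₂ = P₁ (V₁/V₂)^γ.
P₂ = 7.23 × (1/9.92)^(5/3) = 0.1579 bar.

P₂ ≈ 0.158 bar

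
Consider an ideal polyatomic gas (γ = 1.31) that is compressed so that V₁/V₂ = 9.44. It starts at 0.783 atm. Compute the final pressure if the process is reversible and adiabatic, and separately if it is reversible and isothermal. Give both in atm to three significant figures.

adiabatic: 14.8 atm; isothermal: 7.39 atm

Isothermal: P₂ = P₁(V₁/V₂) = 0.783×9.44 = 7.392 atm.
Adiabatic: P₂ = P₁(V₁/V₂)^γ = 0.783×9.44^(1.31) = 14.82 atm.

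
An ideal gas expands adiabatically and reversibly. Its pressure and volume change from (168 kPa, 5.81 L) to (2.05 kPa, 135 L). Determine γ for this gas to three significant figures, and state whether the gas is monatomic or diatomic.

PV^γ = const ⇒ γ = ln(P₂/P₁) / ln(V₁/V₂).
γ = ln(2.05/168) / ln(5.81/135) = 1.401.
γ ≈ 1.40 is close to 7/5, so the gas is diatomic.

γ ≈ 1.40; diatomic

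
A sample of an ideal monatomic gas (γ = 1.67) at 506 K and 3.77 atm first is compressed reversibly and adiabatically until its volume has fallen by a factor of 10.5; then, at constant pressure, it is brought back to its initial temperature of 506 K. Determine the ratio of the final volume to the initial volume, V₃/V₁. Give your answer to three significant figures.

Adiabatic step: V₂/V₁ = 0.09524; T₂ = T₁·10.5^(0.67) = 2445 K.
Isobaric step: V₃/V₂ = T₃/T₂ = 506/2445.
V₃/V₁ = (V₂/V₁)(V₃/V₂) = 0.09524 × (506/2445) = 0.01971.

V₃/V₁ ≈ 0.0197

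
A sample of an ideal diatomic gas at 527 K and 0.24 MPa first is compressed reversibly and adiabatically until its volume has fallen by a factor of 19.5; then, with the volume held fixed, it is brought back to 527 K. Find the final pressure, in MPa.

For a diatomic ideal gas γ = 7/5.
Adiabatic step (PV^γ = const): P₂ = 0.24×19.5^(7/5) = 15.36 MPa; T₂ = 527×19.5^(2/5) = 1729 K.
Isochoric: P₃ = P₂(T₃/T₂) = 15.36 × (527/1729) = 4.68 MPa.

P₃ ≈ 4.68 MPa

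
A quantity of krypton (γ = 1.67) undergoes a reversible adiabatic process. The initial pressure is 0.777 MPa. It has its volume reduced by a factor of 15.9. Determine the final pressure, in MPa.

Since PV^γ is constant along a reversible adiabat, P₂ = P₁ (V₁/V₂)^γ.
P₂ = 0.777 × 15.9^(1.67) = 78.84 MPa.

P₂ ≈ 78.8 MPa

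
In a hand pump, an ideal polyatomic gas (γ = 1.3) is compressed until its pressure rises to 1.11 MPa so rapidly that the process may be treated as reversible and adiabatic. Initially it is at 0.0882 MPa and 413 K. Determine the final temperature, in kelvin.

T₂ ≈ 741 K

Adiabatic: T₂/T₁ = (P₂/P₁)^((γ−1)/γ).
T₂ = 413 × (1.11/0.0882)^(0.231) = 740.9 K.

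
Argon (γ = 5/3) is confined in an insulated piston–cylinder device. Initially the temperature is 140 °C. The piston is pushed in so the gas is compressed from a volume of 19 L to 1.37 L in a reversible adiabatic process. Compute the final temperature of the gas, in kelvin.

Adiabatic: T₁V₁^(γ−1) = T₂V₂^(γ−1) ⇒ T₂ = T₁ (V₁/V₂)^(γ−1).
T₁ = 140 °C = 413.1 K.
T₂ = 413.1 × (19/1.37)^(2/3) = 2385 K.

T₂ ≈ 2380 K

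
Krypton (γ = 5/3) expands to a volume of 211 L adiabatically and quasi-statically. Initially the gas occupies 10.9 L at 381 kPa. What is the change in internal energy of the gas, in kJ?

ΔU ≈ -5.37 kJ

P₂ = P₁(V₁/V₂)^γ = 381×(10.9/211)^(5/3) = 2.73 kPa.
For a reversible adiabat, W_by_gas = (P₁V₁ − P₂V₂)/(γ−1).
W_by = (381000×0.0109 − 2730×0.211) / (2/3) = 5365 J.
Q = 0 ⇒ ΔU = −W_by = -5365 J.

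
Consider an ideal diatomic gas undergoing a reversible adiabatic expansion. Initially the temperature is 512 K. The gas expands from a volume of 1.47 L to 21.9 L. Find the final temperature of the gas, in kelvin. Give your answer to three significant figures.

For a reversible adiabat TV^(γ−1) is constant, so T₂ = T₁ (V₁/V₂)^(γ−1).
For a diatomic ideal gas γ = 7/5, so γ−1 = 2/5.
T₂ = 512 × (1.47/21.9)^(2/5) = 173.8 K.

T₂ ≈ 174 K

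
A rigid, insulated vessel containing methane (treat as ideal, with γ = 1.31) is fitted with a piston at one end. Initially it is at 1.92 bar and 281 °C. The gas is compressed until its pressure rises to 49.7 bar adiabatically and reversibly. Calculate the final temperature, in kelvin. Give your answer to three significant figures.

Along an adiabat T P^((1−γ)/γ) is constant, so T₂ = T₁ (P₂/P₁)^((γ−1)/γ).
T₁ = 281 °C = 554.1 K.
T₂ = 554.1 × (49.7/1.92)^(0.237) = 1197 K.

T₂ ≈ 1200 K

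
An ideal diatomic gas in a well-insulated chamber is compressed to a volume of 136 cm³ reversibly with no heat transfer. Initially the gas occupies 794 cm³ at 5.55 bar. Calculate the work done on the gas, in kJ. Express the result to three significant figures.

γ = 7/5 for a diatomic ideal gas.
P₂ = P₁(V₁/V₂)^γ = 5.55×(794/136)^(7/5) = 65.63 bar.
For a reversible adiabat, W_by_gas = (P₁V₁ − P₂V₂)/(γ−1).
W_by = (555000×0.000794 − 6.563×10^6×0.000136) / (2/5) = -1130 J.
W_on_gas = −W_by = 1130 J.

W ≈ 1.13 kJ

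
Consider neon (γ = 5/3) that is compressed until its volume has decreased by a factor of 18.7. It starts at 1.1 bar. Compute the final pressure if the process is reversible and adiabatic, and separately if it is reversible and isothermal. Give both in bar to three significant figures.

adiabatic: 145 bar; isothermal: 20.6 bar

Isothermal: P₂ = P₁(V₁/V₂) = 1.1×18.7 = 20.57 bar.
Adiabatic: P₂ = P₁(V₁/V₂)^γ = 1.1×18.7^(5/3) = 144.9 bar.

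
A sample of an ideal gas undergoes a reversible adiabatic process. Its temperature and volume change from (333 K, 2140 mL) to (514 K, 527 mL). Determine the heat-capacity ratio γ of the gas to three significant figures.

γ ≈ 1.31

TV^(γ−1) = const ⇒ γ − 1 = ln(T₂/T₁) / ln(V₁/V₂).
γ = 1 + ln(514/333) / ln(2140/527) = 1.31.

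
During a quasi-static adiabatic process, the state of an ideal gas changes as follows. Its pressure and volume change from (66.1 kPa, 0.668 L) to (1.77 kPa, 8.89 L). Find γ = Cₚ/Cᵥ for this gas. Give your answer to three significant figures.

PV^γ = const ⇒ γ = ln(P₂/P₁) / ln(V₁/V₂).
γ = ln(1.77/66.1) / ln(0.668/8.89) = 1.399.

γ ≈ 1.40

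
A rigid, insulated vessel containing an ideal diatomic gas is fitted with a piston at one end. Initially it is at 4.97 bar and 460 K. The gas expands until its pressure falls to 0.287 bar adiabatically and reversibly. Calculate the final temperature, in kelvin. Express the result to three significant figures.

T₂ ≈ 204 K

Adiabatic: T₂/T₁ = (P₂/P₁)^((γ−1)/γ).
For a diatomic ideal gas γ = 7/5, so (γ−1)/γ = 2/7.
T₂ = 460 × (0.287/4.97)^(2/7) = 203.7 K.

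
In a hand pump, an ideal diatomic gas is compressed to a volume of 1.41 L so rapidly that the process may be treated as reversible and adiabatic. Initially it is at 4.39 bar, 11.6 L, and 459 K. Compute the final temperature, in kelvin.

T₂ ≈ 1070 K

For a reversible adiabat TV^(γ−1) is constant, so T₂ = T₁ (V₁/V₂)^(γ−1).
γ = 7/5 for a diatomic ideal gas.
T₂ = 459 × (11.6/1.41)^(2/5) = 1066 K.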